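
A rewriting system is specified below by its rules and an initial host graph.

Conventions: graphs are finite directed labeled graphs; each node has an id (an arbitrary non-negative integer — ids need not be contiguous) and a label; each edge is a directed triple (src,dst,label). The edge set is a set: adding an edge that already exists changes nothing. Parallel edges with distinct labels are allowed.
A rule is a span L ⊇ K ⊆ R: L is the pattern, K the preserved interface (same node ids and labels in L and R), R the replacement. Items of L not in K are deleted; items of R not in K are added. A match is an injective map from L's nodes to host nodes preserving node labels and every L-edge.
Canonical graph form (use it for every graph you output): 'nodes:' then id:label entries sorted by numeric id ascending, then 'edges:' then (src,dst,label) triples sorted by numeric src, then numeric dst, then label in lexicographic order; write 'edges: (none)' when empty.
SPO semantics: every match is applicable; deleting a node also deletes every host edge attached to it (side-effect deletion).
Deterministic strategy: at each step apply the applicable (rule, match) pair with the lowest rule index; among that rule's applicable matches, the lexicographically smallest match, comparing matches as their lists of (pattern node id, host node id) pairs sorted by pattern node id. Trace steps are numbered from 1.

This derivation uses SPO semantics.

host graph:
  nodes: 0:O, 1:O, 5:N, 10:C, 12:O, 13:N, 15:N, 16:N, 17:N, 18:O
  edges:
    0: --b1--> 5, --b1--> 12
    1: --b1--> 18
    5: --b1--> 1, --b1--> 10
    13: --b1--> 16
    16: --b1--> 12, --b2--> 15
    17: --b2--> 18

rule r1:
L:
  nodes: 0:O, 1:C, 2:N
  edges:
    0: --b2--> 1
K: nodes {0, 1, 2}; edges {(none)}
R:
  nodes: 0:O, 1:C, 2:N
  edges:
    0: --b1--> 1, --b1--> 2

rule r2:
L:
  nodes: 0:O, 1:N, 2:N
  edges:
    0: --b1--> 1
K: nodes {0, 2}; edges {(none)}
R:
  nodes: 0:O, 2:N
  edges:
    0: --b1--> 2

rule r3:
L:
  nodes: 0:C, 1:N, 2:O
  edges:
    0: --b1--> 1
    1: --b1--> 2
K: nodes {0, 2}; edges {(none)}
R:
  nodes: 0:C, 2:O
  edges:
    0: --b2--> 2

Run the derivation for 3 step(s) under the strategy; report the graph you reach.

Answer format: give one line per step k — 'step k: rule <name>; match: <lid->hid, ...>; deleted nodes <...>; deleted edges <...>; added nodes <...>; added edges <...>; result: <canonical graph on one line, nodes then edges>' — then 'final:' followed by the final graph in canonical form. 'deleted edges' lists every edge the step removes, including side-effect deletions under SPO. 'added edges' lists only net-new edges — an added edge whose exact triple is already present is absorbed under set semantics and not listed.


step 1: rule r2; match: 0->0, 1->5, 2->13; deleted nodes 5; deleted edges (0,5,b1); (5,1,b1); (5,10,b1); added nodes (none); added edges (0,13,b1); result: nodes: 0:O, 1:O, 10:C, 12:O, 13:N, 15:N, 16:N, 17:N, 18:O edges: (0,12,b1); (0,13,b1); (1,18,b1); (13,16,b1); (16,12,b1); (16,15,b2); (17,18,b2)
step 2: rule r2; match: 0->0, 1->13, 2->15; deleted nodes 13; deleted edges (0,13,b1); (13,16,b1); added nodes (none); added edges (0,15,b1); result: nodes: 0:O, 1:O, 10:C, 12:O, 15:N, 16:N, 17:N, 18:O edges: (0,12,b1); (0,15,b1); (1,18,b1); (16,12,b1); (16,15,b2); (17,18,b2)
step 3: rule r2; match: 0->0, 1->15, 2->16; deleted nodes 15; deleted edges (0,15,b1); (16,15,b2); added nodes (none); added edges (0,16,b1); result: nodes: 0:O, 1:O, 10:C, 12:O, 16:N, 17:N, 18:O edges: (0,12,b1); (0,16,b1); (1,18,b1); (16,12,b1); (17,18,b2)
final:
nodes: 0:O, 1:O, 10:C, 12:O, 16:N, 17:N, 18:O
edges: (0,12,b1); (0,16,b1); (1,18,b1); (16,12,b1); (17,18,b2)


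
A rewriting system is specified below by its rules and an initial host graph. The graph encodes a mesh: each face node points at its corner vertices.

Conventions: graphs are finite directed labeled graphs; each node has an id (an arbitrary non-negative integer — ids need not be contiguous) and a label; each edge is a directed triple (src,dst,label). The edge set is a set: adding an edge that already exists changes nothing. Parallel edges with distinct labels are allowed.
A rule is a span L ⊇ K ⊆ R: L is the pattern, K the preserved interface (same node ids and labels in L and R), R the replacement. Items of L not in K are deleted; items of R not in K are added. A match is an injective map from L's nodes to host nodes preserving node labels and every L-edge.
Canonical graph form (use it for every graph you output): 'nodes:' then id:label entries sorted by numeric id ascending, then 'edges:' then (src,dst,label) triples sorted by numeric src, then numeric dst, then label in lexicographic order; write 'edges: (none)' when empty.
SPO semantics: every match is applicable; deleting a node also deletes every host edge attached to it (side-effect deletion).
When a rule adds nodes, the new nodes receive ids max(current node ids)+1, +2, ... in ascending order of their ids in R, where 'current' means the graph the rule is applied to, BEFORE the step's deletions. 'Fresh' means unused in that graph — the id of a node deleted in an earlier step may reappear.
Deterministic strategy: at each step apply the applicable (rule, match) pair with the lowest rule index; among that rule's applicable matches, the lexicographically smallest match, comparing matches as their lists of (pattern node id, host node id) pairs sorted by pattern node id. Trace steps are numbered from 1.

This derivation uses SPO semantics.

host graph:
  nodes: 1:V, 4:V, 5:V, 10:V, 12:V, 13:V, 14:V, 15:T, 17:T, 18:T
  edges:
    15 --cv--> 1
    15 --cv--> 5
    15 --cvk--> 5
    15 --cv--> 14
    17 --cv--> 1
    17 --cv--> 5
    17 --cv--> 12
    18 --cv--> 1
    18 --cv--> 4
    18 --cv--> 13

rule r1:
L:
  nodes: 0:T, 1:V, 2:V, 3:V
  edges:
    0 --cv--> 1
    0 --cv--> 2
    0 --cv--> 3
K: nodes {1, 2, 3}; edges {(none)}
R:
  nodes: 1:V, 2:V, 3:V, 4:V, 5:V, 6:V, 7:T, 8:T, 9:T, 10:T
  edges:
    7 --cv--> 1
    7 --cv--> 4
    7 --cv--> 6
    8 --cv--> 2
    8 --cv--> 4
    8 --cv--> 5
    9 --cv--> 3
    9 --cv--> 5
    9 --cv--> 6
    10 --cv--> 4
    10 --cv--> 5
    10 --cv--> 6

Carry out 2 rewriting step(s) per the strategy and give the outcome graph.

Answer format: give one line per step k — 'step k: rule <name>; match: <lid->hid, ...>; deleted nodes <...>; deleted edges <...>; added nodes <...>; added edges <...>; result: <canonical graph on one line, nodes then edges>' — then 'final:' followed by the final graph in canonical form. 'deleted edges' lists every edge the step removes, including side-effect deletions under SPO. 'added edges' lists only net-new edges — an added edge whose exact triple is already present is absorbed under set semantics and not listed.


step 1: rule r1; match: 0->15, 1->1, 2->5, 3->14; deleted nodes 15; deleted edges (15,1,cv); (15,5,cv); (15,5,cvk); (15,14,cv); added nodes 19, 20, 21, 22, 23, 24, 25; added edges (22,1,cv); (22,19,cv); (22,21,cv); (23,5,cv); (23,19,cv); (23,20,cv); (24,14,cv); (24,20,cv); (24,21,cv); (25,19,cv); (25,20,cv); (25,21,cv); result: nodes: 1:V, 4:V, 5:V, 10:V, 12:V, 13:V, 14:V, 17:T, 18:T, 19:V, 20:V, 21:V, 22:T, 23:T, 24:T, 25:T edges: (17,1,cv); (17,5,cv); (17,12,cv); (18,1,cv); (18,4,cv); (18,13,cv); (22,1,cv); (22,19,cv); (22,21,cv); (23,5,cv); (23,19,cv); (23,20,cv); (24,14,cv); (24,20,cv); (24,21,cv); (25,19,cv); (25,20,cv); (25,21,cv)
step 2: rule r1; match: 0->17, 1->1, 2->5, 3->12; deleted nodes 17; deleted edges (17,1,cv); (17,5,cv); (17,12,cv); added nodes 26, 27, 28, 29, 30, 31, 32; added edges (29,1,cv); (29,26,cv); (29,28,cv); (30,5,cv); (30,26,cv); (30,27,cv); (31,12,cv); (31,27,cv); (31,28,cv); (32,26,cv); (32,27,cv); (32,28,cv); result: nodes: 1:V, 4:V, 5:V, 10:V, 12:V, 13:V, 14:V, 18:T, 19:V, 20:V, 21:V, 22:T, 23:T, 24:T, 25:T, 26:V, 27:V, 28:V, 29:T, 30:T, 31:T, 32:T edges: (18,1,cv); (18,4,cv); (18,13,cv); (22,1,cv); (22,19,cv); (22,21,cv); (23,5,cv); (23,19,cv); (23,20,cv); (24,14,cv); (24,20,cv); (24,21,cv); (25,19,cv); (25,20,cv); (25,21,cv); (29,1,cv); (29,26,cv); (29,28,cv); (30,5,cv); (30,26,cv); (30,27,cv); (31,12,cv); (31,27,cv); (31,28,cv); (32,26,cv); (32,27,cv); (32,28,cv)
final:
nodes: 1:V, 4:V, 5:V, 10:V, 12:V, 13:V, 14:V, 18:T, 19:V, 20:V, 21:V, 22:T, 23:T, 24:T, 25:T, 26:V, 27:V, 28:V, 29:T, 30:T, 31:T, 32:T
edges: (18,1,cv); (18,4,cv); (18,13,cv); (22,1,cv); (22,19,cv); (22,21,cv); (23,5,cv); (23,19,cv); (23,20,cv); (24,14,cv); (24,20,cv); (24,21,cv); (25,19,cv); (25,20,cv); (25,21,cv); (29,1,cv); (29,26,cv); (29,28,cv); (30,5,cv); (30,26,cv); (30,27,cv); (31,12,cv); (31,27,cv); (31,28,cv); (32,26,cv); (32,27,cv); (32,28,cv)


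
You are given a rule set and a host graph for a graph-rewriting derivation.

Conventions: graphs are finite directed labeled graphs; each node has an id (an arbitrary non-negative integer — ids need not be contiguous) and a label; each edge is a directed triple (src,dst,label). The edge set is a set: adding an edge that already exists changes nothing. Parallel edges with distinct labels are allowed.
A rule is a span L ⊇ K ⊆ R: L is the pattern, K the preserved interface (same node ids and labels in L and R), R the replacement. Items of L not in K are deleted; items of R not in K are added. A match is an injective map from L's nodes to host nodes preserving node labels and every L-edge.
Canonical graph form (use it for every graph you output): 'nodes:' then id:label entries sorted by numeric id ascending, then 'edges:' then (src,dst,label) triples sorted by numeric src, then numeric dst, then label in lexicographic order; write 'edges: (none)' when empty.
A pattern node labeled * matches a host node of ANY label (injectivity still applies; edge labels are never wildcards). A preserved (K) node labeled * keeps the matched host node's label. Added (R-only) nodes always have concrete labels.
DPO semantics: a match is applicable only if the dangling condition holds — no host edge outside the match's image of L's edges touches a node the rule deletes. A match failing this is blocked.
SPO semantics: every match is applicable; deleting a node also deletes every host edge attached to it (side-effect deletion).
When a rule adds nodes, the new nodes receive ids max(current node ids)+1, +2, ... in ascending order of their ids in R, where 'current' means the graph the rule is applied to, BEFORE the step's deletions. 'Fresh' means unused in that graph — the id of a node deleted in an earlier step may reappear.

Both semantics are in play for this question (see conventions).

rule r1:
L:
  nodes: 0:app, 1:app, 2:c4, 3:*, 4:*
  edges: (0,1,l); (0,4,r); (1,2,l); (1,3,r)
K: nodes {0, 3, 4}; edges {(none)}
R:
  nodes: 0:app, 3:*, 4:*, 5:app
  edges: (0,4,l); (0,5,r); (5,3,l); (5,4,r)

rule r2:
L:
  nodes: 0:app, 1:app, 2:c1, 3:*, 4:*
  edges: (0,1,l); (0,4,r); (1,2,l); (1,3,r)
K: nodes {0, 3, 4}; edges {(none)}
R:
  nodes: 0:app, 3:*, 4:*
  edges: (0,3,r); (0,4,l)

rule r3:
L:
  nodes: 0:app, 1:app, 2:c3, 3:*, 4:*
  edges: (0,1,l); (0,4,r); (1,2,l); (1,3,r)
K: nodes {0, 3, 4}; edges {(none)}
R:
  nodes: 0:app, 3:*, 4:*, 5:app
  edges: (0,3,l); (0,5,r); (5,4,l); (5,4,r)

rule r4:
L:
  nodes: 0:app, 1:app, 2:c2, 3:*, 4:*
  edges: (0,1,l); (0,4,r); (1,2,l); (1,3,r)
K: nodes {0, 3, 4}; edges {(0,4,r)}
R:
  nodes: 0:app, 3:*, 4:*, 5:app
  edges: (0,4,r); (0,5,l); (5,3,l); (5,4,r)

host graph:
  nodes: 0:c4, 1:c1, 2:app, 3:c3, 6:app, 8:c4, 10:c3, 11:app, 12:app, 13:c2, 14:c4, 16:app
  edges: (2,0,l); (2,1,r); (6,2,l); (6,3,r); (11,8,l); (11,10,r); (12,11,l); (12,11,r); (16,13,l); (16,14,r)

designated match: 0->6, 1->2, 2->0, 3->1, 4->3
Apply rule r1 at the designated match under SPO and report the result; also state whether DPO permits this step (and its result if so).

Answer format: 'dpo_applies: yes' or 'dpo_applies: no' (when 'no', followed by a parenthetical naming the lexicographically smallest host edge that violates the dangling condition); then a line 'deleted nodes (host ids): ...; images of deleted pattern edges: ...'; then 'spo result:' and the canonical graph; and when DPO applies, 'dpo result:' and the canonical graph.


dpo_applies: yes
deleted nodes (host ids): 0, 2; images of deleted pattern edges: (2,0,l); (2,1,r); (6,2,l); (6,3,r)
spo result:
nodes: 1:c1, 3:c3, 6:app, 8:c4, 10:c3, 11:app, 12:app, 13:c2, 14:c4, 16:app, 17:app
edges: (6,3,l); (6,17,r); (11,8,l); (11,10,r); (12,11,l); (12,11,r); (16,13,l); (16,14,r); (17,1,l); (17,3,r)
dpo result:
nodes: 1:c1, 3:c3, 6:app, 8:c4, 10:c3, 11:app, 12:app, 13:c2, 14:c4, 16:app, 17:app
edges: (6,3,l); (6,17,r); (11,8,l); (11,10,r); (12,11,l); (12,11,r); (16,13,l); (16,14,r); (17,1,l); (17,3,r)


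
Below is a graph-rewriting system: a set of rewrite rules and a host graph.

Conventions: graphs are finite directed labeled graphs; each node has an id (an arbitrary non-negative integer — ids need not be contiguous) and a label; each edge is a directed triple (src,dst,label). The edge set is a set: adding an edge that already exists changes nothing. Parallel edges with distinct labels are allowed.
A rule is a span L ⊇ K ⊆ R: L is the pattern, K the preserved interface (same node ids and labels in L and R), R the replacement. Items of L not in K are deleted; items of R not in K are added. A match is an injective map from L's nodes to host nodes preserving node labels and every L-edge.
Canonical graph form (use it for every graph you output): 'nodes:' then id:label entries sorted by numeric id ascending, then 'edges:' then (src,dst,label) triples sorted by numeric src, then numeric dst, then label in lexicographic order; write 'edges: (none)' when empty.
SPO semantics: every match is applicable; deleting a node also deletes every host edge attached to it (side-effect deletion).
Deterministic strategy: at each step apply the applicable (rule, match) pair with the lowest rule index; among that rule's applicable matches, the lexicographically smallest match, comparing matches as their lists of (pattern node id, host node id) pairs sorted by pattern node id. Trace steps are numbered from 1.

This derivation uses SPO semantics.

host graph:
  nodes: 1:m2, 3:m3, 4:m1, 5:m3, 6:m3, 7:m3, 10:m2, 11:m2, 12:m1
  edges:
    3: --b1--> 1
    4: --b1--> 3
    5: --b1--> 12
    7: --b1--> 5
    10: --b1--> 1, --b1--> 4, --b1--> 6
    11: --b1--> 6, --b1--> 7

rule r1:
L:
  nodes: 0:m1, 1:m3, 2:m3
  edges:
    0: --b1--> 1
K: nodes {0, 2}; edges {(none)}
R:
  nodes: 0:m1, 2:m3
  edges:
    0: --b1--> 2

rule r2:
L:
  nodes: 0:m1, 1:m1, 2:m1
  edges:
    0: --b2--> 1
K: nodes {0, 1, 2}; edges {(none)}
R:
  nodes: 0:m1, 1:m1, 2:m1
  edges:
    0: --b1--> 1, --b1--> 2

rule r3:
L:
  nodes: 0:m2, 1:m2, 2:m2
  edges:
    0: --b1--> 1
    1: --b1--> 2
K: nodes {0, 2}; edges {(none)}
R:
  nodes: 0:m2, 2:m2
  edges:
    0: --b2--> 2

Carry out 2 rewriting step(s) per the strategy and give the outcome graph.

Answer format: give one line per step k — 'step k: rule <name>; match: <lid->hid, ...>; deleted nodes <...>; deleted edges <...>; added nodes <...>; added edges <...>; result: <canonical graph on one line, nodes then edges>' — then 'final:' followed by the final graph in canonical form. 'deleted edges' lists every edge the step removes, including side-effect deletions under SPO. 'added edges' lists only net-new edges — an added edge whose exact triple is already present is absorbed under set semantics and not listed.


step 1: rule r1; match: 0->4, 1->3, 2->5; deleted nodes 3; deleted edges (3,1,b1); (4,3,b1); added nodes (none); added edges (4,5,b1); result: nodes: 1:m2, 4:m1, 5:m3, 6:m3, 7:m3, 10:m2, 11:m2, 12:m1 edges: (4,5,b1); (5,12,b1); (7,5,b1); (10,1,b1); (10,4,b1); (10,6,b1); (11,6,b1); (11,7,b1)
step 2: rule r1; match: 0->4, 1->5, 2->6; deleted nodes 5; deleted edges (4,5,b1); (5,12,b1); (7,5,b1); added nodes (none); added edges (4,6,b1); result: nodes: 1:m2, 4:m1, 6:m3, 7:m3, 10:m2, 11:m2, 12:m1 edges: (4,6,b1); (10,1,b1); (10,4,b1); (10,6,b1); (11,6,b1); (11,7,b1)
final:
nodes: 1:m2, 4:m1, 6:m3, 7:m3, 10:m2, 11:m2, 12:m1
edges: (4,6,b1); (10,1,b1); (10,4,b1); (10,6,b1); (11,6,b1); (11,7,b1)


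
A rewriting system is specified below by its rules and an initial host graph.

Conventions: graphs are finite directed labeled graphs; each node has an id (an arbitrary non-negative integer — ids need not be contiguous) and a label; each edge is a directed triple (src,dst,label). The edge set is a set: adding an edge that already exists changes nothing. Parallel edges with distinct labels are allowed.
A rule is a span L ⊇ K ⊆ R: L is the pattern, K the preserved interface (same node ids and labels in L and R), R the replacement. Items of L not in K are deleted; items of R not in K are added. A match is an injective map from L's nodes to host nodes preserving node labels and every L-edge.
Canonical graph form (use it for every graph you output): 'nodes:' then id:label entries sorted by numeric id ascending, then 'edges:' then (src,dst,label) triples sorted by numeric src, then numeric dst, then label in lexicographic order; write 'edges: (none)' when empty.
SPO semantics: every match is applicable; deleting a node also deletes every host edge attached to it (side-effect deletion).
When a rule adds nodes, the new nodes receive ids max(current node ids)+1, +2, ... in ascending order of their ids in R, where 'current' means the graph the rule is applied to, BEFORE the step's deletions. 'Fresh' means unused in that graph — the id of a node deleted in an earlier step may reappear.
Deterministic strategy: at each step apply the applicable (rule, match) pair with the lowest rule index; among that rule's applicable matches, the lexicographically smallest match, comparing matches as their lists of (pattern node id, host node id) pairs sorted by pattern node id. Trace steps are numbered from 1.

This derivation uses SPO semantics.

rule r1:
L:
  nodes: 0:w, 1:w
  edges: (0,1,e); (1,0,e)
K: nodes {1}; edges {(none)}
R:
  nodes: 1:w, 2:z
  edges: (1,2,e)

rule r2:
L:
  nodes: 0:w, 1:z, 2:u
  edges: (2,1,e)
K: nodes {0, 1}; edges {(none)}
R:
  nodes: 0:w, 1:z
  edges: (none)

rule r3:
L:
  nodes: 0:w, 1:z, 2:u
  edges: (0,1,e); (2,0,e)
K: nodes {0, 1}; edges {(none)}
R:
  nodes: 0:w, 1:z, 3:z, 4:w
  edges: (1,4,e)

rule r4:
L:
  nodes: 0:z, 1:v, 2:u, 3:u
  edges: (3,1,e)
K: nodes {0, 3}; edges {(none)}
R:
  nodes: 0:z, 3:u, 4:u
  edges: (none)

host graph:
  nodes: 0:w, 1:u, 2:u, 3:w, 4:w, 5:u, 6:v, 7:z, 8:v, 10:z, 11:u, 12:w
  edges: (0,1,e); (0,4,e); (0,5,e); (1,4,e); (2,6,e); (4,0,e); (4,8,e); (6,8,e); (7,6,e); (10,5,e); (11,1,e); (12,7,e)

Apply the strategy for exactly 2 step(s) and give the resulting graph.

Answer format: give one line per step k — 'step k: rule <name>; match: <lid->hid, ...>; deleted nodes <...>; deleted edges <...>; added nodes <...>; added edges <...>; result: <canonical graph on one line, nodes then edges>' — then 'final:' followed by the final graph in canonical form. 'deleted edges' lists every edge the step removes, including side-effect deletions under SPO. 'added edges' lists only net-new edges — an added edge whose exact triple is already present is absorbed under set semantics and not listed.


step 1: rule r1; match: 0->0, 1->4; deleted nodes 0; deleted edges (0,1,e); (0,4,e); (0,5,e); (4,0,e); added nodes 13; added edges (4,13,e); result: nodes: 1:u, 2:u, 3:w, 4:w, 5:u, 6:v, 7:z, 8:v, 10:z, 11:u, 12:w, 13:z edges: (1,4,e); (2,6,e); (4,8,e); (4,13,e); (6,8,e); (7,6,e); (10,5,e); (11,1,e); (12,7,e)
step 2: rule r3; match: 0->4, 1->13, 2->1; deleted nodes 1; deleted edges (1,4,e); (4,13,e); (11,1,e); added nodes 14, 15; added edges (13,15,e); result: nodes: 2:u, 3:w, 4:w, 5:u, 6:v, 7:z, 8:v, 10:z, 11:u, 12:w, 13:z, 14:z, 15:w edges: (2,6,e); (4,8,e); (6,8,e); (7,6,e); (10,5,e); (12,7,e); (13,15,e)
final:
nodes: 2:u, 3:w, 4:w, 5:u, 6:v, 7:z, 8:v, 10:z, 11:u, 12:w, 13:z, 14:z, 15:w
edges: (2,6,e); (4,8,e); (6,8,e); (7,6,e); (10,5,e); (12,7,e); (13,15,e)


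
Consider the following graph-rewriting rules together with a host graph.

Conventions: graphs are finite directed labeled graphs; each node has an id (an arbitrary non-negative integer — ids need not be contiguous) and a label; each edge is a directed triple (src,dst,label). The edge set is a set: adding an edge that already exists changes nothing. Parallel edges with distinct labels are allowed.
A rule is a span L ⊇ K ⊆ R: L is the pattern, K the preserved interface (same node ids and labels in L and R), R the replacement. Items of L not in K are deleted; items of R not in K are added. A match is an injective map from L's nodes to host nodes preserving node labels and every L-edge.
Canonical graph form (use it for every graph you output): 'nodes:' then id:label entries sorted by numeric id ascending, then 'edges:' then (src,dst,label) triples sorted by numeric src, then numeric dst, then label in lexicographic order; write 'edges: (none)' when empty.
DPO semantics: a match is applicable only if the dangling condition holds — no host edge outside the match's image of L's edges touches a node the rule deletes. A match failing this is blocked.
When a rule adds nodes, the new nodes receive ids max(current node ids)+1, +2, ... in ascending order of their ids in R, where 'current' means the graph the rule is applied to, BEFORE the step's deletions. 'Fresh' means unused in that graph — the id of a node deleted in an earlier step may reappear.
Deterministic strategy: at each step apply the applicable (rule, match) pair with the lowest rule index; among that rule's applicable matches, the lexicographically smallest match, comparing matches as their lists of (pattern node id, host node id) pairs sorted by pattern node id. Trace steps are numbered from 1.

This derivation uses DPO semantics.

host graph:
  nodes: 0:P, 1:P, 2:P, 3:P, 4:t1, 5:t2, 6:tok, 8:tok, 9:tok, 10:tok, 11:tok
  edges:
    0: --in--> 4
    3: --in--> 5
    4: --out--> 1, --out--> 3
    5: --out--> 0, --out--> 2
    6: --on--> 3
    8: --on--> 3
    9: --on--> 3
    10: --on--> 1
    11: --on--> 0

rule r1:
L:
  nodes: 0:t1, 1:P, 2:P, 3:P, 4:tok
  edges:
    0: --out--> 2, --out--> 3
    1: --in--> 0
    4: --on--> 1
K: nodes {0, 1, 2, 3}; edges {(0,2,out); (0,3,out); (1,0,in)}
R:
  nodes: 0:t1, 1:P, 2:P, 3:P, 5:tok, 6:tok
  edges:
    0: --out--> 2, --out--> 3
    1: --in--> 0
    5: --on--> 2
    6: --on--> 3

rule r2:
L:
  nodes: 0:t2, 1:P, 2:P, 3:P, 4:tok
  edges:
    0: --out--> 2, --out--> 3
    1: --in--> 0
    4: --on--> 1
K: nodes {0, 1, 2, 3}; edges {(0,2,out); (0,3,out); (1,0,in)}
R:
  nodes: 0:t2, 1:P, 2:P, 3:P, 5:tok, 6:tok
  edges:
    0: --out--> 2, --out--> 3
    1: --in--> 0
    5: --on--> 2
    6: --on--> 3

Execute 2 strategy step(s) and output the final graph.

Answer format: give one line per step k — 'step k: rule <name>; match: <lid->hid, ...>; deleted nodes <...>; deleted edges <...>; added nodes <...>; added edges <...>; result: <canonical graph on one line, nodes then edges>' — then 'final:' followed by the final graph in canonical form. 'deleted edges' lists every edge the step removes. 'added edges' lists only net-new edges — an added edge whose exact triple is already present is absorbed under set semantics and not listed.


step 1: rule r1; match: 0->4, 1->0, 2->1, 3->3, 4->11; deleted nodes 11; deleted edges (11,0,on); added nodes 12, 13; added edges (12,1,on); (13,3,on); result: nodes: 0:P, 1:P, 2:P, 3:P, 4:t1, 5:t2, 6:tok, 8:tok, 9:tok, 10:tok, 12:tok, 13:tok edges: (0,4,in); (3,5,in); (4,1,out); (4,3,out); (5,0,out); (5,2,out); (6,3,on); (8,3,on); (9,3,on); (10,1,on); (12,1,on); (13,3,on)
step 2: rule r2; match: 0->5, 1->3, 2->0, 3->2, 4->6; deleted nodes 6; deleted edges (6,3,on); added nodes 14, 15; added edges (14,0,on); (15,2,on); result: nodes: 0:P, 1:P, 2:P, 3:P, 4:t1, 5:t2, 8:tok, 9:tok, 10:tok, 12:tok, 13:tok, 14:tok, 15:tok edges: (0,4,in); (3,5,in); (4,1,out); (4,3,out); (5,0,out); (5,2,out); (8,3,on); (9,3,on); (10,1,on); (12,1,on); (13,3,on); (14,0,on); (15,2,on)
final:
nodes: 0:P, 1:P, 2:P, 3:P, 4:t1, 5:t2, 8:tok, 9:tok, 10:tok, 12:tok, 13:tok, 14:tok, 15:tok
edges: (0,4,in); (3,5,in); (4,1,out); (4,3,out); (5,0,out); (5,2,out); (8,3,on); (9,3,on); (10,1,on); (12,1,on); (13,3,on); (14,0,on); (15,2,on)


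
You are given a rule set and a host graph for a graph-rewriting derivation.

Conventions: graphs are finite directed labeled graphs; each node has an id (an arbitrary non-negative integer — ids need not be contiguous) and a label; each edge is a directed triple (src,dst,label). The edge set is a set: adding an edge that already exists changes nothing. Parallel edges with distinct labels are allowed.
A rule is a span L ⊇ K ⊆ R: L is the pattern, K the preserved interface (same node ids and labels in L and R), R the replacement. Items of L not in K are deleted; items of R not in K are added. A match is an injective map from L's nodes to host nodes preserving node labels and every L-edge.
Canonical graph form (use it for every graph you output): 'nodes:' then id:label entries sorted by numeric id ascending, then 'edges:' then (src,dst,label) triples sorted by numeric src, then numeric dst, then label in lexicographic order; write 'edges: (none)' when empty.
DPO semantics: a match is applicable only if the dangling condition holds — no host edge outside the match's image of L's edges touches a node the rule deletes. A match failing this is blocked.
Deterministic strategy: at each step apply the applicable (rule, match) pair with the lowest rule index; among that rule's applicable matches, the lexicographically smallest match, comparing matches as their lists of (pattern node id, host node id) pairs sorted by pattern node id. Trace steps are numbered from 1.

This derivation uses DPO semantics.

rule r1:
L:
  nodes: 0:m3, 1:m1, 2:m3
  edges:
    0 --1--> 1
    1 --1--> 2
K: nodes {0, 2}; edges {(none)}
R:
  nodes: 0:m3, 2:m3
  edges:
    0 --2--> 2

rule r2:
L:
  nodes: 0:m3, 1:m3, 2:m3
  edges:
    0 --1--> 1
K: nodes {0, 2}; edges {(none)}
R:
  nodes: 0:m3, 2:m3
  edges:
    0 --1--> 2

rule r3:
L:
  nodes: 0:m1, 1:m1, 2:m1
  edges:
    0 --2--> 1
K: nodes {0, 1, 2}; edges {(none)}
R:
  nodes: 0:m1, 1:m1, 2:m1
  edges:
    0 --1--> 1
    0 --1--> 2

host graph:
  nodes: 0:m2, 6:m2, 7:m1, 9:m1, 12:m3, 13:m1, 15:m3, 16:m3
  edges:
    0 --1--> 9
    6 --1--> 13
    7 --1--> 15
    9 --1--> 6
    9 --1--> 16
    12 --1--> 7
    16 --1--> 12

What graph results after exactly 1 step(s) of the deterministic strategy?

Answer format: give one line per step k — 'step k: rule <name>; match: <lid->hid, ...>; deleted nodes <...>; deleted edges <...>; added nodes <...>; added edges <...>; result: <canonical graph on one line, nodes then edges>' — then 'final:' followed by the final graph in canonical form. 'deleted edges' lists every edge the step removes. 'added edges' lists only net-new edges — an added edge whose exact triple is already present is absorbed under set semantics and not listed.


step 1: rule r1; match: 0->12, 1->7, 2->15; deleted nodes 7; deleted edges (7,15,1); (12,7,1); added nodes (none); added edges (12,15,2); result: nodes: 0:m2, 6:m2, 9:m1, 12:m3, 13:m1, 15:m3, 16:m3 edges: (0,9,1); (6,13,1); (9,6,1); (9,16,1); (12,15,2); (16,12,1)
final:
nodes: 0:m2, 6:m2, 9:m1, 12:m3, 13:m1, 15:m3, 16:m3
edges: (0,9,1); (6,13,1); (9,6,1); (9,16,1); (12,15,2); (16,12,1)


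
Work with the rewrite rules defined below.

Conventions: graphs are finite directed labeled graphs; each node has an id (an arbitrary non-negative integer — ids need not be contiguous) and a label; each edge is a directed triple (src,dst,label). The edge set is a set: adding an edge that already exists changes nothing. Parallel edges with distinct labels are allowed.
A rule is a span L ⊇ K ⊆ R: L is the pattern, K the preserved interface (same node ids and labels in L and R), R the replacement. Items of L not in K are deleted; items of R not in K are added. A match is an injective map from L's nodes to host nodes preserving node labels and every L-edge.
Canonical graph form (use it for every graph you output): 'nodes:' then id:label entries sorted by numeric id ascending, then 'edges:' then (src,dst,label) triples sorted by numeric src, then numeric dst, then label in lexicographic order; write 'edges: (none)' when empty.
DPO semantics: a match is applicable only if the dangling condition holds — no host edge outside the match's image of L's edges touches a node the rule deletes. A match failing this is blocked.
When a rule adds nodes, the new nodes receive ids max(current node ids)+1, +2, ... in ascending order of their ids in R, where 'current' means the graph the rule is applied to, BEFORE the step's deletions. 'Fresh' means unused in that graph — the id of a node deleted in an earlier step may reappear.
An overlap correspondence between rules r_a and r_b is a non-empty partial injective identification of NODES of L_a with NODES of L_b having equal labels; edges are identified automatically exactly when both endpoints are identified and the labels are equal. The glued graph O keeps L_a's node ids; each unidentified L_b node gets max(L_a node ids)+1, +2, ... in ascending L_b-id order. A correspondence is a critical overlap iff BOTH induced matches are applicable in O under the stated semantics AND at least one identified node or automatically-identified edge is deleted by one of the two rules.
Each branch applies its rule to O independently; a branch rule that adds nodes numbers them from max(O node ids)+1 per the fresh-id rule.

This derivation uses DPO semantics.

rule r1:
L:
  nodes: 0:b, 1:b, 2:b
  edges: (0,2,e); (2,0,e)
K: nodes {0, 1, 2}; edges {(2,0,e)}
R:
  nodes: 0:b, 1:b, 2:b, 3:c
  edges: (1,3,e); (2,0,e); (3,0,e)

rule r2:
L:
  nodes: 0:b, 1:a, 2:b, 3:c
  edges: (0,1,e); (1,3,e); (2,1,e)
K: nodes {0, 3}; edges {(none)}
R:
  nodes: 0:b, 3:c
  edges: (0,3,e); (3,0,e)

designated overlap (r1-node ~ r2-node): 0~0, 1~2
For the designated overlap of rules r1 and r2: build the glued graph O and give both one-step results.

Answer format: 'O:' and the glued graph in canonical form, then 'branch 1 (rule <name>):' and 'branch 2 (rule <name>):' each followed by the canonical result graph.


O:
nodes: 0:b, 1:b, 2:b, 3:a, 4:c
edges: (0,2,e); (0,3,e); (1,3,e); (2,0,e); (3,4,e)
branch 1 (rule r1):
nodes: 0:b, 1:b, 2:b, 3:a, 4:c, 5:c
edges: (0,3,e); (1,3,e); (1,5,e); (2,0,e); (3,4,e); (5,0,e)
branch 2 (rule r2):
nodes: 0:b, 2:b, 4:c
edges: (0,2,e); (0,4,e); (2,0,e); (4,0,e)


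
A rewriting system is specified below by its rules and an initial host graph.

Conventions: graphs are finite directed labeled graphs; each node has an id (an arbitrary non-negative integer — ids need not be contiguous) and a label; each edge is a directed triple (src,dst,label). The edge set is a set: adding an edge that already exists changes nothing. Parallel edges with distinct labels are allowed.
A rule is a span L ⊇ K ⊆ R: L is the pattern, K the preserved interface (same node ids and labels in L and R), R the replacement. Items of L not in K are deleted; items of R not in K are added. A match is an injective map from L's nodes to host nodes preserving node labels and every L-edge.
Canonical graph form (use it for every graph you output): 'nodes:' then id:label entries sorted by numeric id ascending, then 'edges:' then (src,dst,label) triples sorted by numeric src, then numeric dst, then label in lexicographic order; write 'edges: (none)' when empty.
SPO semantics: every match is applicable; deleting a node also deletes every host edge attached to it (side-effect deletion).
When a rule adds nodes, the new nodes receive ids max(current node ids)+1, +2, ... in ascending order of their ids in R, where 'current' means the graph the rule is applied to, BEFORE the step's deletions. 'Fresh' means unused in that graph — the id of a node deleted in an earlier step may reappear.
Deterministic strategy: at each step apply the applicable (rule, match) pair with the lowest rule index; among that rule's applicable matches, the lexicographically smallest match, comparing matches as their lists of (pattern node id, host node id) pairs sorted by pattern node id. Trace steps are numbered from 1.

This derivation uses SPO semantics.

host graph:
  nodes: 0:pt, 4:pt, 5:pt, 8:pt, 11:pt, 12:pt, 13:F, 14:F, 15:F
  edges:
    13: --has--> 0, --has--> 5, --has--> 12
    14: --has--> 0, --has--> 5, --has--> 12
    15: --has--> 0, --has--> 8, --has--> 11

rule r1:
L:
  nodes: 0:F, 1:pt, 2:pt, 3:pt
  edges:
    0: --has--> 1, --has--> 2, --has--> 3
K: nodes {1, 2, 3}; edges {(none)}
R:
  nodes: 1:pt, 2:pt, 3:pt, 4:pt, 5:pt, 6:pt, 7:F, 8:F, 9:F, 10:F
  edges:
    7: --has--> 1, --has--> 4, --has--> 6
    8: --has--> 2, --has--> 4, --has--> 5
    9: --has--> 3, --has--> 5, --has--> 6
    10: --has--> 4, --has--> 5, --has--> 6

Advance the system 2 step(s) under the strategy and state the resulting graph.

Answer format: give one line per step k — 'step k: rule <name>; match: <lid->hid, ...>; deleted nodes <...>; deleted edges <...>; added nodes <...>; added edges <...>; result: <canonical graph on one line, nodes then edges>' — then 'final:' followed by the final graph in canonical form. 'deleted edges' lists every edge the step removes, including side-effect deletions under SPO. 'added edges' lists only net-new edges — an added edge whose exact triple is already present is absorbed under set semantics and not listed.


step 1: rule r1; match: 0->13, 1->0, 2->5, 3->12; deleted nodes 13; deleted edges (13,0,has); (13,5,has); (13,12,has); added nodes 16, 17, 18, 19, 20, 21, 22; added edges (19,0,has); (19,16,has); (19,18,has); (20,5,has); (20,16,has); (20,17,has); (21,12,has); (21,17,has); (21,18,has); (22,16,has); (22,17,has); (22,18,has); result: nodes: 0:pt, 4:pt, 5:pt, 8:pt, 11:pt, 12:pt, 14:F, 15:F, 16:pt, 17:pt, 18:pt, 19:F, 20:F, 21:F, 22:F edges: (14,0,has); (14,5,has); (14,12,has); (15,0,has); (15,8,has); (15,11,has); (19,0,has); (19,16,has); (19,18,has); (20,5,has); (20,16,has); (20,17,has); (21,12,has); (21,17,has); (21,18,has); (22,16,has); (22,17,has); (22,18,has)
step 2: rule r1; match: 0->14, 1->0, 2->5, 3->12; deleted nodes 14; deleted edges (14,0,has); (14,5,has); (14,12,has); added nodes 23, 24, 25, 26, 27, 28, 29; added edges (26,0,has); (26,23,has); (26,25,has); (27,5,has); (27,23,has); (27,24,has); (28,12,has); (28,24,has); (28,25,has); (29,23,has); (29,24,has); (29,25,has); result: nodes: 0:pt, 4:pt, 5:pt, 8:pt, 11:pt, 12:pt, 15:F, 16:pt, 17:pt, 18:pt, 19:F, 20:F, 21:F, 22:F, 23:pt, 24:pt, 25:pt, 26:F, 27:F, 28:F, 29:F edges: (15,0,has); (15,8,has); (15,11,has); (19,0,has); (19,16,has); (19,18,has); (20,5,has); (20,16,has); (20,17,has); (21,12,has); (21,17,has); (21,18,has); (22,16,has); (22,17,has); (22,18,has); (26,0,has); (26,23,has); (26,25,has); (27,5,has); (27,23,has); (27,24,has); (28,12,has); (28,24,has); (28,25,has); (29,23,has); (29,24,has); (29,25,has)
final:
nodes: 0:pt, 4:pt, 5:pt, 8:pt, 11:pt, 12:pt, 15:F, 16:pt, 17:pt, 18:pt, 19:F, 20:F, 21:F, 22:F, 23:pt, 24:pt, 25:pt, 26:F, 27:F, 28:F, 29:F
edges: (15,0,has); (15,8,has); (15,11,has); (19,0,has); (19,16,has); (19,18,has); (20,5,has); (20,16,has); (20,17,has); (21,12,has); (21,17,has); (21,18,has); (22,16,has); (22,17,has); (22,18,has); (26,0,has); (26,23,has); (26,25,has); (27,5,has); (27,23,has); (27,24,has); (28,12,has); (28,24,has); (28,25,has); (29,23,has); (29,24,has); (29,25,has)


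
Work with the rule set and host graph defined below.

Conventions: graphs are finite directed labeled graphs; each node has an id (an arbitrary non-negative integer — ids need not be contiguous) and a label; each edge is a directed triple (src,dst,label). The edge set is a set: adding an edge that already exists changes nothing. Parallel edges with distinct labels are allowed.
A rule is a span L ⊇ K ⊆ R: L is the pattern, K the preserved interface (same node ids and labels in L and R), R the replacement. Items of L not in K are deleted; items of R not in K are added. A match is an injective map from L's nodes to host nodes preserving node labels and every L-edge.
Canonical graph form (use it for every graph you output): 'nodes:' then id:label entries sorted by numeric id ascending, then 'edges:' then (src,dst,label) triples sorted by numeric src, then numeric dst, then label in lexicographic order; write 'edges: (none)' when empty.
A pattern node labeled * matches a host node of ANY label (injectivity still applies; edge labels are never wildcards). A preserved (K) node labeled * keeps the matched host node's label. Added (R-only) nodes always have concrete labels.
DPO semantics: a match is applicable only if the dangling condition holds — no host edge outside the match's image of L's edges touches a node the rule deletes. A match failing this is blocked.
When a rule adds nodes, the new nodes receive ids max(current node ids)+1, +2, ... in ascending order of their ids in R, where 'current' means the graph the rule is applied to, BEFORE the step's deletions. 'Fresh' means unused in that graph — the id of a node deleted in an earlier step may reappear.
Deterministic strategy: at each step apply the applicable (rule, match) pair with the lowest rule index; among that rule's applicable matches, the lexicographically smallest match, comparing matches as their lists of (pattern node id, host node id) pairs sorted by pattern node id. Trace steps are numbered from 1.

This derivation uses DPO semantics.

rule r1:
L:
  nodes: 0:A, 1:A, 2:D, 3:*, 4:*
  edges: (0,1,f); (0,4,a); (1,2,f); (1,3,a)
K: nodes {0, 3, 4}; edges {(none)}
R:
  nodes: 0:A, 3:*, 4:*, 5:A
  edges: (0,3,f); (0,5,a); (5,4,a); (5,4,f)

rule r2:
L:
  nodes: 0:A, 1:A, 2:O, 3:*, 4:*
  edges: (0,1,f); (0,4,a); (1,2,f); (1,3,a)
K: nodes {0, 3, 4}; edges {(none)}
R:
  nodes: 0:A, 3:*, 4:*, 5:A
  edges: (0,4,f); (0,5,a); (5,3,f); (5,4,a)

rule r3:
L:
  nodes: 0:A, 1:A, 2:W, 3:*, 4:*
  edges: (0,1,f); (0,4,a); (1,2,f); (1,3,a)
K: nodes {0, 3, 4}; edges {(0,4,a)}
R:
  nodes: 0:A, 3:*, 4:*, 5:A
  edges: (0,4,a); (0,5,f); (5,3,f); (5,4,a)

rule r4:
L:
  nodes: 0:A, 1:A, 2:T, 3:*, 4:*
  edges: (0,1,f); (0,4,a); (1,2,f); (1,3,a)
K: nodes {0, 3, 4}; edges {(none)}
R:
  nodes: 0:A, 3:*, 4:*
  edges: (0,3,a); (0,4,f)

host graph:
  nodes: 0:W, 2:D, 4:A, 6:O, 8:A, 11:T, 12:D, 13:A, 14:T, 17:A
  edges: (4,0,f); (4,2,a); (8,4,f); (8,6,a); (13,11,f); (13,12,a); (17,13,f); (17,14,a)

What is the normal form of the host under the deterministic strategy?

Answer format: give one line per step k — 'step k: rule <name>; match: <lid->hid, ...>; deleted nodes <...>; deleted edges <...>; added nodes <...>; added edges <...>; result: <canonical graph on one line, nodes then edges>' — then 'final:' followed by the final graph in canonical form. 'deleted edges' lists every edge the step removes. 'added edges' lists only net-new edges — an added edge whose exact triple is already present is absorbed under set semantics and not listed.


step 1: rule r3; match: 0->8, 1->4, 2->0, 3->2, 4->6; deleted nodes 0, 4; deleted edges (4,0,f); (4,2,a); (8,4,f); added nodes 18; added edges (8,18,f); (18,2,f); (18,6,a); result: nodes: 2:D, 6:O, 8:A, 11:T, 12:D, 13:A, 14:T, 17:A, 18:A edges: (8,6,a); (8,18,f); (13,11,f); (13,12,a); (17,13,f); (17,14,a); (18,2,f); (18,6,a)
step 2: rule r4; match: 0->17, 1->13, 2->11, 3->12, 4->14; deleted nodes 11, 13; deleted edges (13,11,f); (13,12,a); (17,13,f); (17,14,a); added nodes (none); added edges (17,12,a); (17,14,f); result: nodes: 2:D, 6:O, 8:A, 12:D, 14:T, 17:A, 18:A edges: (8,6,a); (8,18,f); (17,12,a); (17,14,f); (18,2,f); (18,6,a)
final:
nodes: 2:D, 6:O, 8:A, 12:D, 14:T, 17:A, 18:A
edges: (8,6,a); (8,18,f); (17,12,a); (17,14,f); (18,2,f); (18,6,a)


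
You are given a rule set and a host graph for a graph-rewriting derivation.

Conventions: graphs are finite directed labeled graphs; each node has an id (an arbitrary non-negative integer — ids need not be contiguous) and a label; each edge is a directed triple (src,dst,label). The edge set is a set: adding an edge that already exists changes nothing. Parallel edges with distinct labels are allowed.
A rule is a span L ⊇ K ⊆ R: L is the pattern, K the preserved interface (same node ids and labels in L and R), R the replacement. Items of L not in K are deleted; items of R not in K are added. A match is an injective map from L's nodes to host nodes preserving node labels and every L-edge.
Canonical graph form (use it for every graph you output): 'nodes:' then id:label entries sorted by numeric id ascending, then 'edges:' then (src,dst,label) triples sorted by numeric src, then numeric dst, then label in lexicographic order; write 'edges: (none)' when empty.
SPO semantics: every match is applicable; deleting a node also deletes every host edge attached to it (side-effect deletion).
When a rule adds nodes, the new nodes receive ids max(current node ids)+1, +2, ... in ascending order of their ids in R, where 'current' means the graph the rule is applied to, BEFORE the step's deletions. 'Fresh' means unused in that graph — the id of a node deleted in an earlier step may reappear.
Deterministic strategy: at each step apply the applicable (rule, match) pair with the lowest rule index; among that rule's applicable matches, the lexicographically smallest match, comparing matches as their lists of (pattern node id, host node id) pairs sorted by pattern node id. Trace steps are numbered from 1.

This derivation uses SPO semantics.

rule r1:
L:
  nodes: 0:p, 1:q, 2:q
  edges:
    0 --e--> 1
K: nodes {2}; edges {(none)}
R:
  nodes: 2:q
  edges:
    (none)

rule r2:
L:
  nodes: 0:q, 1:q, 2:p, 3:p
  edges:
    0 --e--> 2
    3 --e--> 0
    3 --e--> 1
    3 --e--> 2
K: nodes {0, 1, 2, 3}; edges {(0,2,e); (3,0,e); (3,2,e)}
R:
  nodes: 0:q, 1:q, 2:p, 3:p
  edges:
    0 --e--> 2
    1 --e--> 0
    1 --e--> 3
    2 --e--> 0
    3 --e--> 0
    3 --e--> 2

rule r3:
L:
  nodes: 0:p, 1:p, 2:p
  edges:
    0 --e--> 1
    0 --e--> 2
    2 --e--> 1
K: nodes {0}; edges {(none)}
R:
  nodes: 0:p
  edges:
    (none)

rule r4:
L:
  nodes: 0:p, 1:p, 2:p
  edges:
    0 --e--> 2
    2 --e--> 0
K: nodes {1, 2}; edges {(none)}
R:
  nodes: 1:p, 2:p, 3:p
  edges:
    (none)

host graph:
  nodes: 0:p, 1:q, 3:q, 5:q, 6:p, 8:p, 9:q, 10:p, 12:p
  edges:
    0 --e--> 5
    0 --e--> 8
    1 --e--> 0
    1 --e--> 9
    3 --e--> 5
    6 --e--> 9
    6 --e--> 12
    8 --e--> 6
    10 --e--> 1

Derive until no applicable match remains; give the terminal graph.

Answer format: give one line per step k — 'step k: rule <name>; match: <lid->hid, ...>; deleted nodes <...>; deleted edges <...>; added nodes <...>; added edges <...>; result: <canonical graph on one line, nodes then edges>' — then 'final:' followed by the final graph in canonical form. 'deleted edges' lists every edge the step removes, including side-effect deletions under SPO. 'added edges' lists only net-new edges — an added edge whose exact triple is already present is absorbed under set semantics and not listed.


step 1: rule r1; match: 0->0, 1->5, 2->1; deleted nodes 0, 5; deleted edges (0,5,e); (0,8,e); (1,0,e); (3,5,e); added nodes (none); added edges (none); result: nodes: 1:q, 3:q, 6:p, 8:p, 9:q, 10:p, 12:p edges: (1,9,e); (6,9,e); (6,12,e); (8,6,e); (10,1,e)
step 2: rule r1; match: 0->6, 1->9, 2->1; deleted nodes 6, 9; deleted edges (1,9,e); (6,9,e); (6,12,e); (8,6,e); added nodes (none); added edges (none); result: nodes: 1:q, 3:q, 8:p, 10:p, 12:p edges: (10,1,e)
step 3: rule r1; match: 0->10, 1->1, 2->3; deleted nodes 1, 10; deleted edges (10,1,e); added nodes (none); added edges (none); result: nodes: 3:q, 8:p, 12:p edges: (none)
final:
nodes: 3:q, 8:p, 12:p
edges: (none)
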